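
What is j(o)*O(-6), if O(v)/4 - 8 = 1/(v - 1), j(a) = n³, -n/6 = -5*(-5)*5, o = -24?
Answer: -92812500000/7 ≈ -1.3259e+10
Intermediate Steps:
n = -750 (n = -6*(-5*(-5))*5 = -150*5 = -6*125 = -750)
j(a) = -421875000 (j(a) = (-750)³ = -421875000)
O(v) = 32 + 4/(-1 + v) (O(v) = 32 + 4/(v - 1) = 32 + 4/(-1 + v))
j(o)*O(-6) = -1687500000*(-7 + 8*(-6))/(-1 - 6) = -1687500000*(-7 - 48)/(-7) = -1687500000*(-1)*(-55)/7 = -421875000*220/7 = -92812500000/7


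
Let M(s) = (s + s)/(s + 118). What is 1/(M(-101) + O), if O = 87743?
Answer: 17/1491429 ≈ 1.1398e-5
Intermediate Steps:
M(s) = 2*s/(118 + s) (M(s) = (2*s)/(118 + s) = 2*s/(118 + s))
1/(M(-101) + O) = 1/(2*(-101)/(118 - 101) + 87743) = 1/(2*(-101)/17 + 87743) = 1/(2*(-101)*(1/17) + 87743) = 1/(-202/17 + 87743) = 1/(1491429/17) = 17/1491429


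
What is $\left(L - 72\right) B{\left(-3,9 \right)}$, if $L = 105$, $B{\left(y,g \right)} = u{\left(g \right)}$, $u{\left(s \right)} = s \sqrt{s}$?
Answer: $891$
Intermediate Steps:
$u{\left(s \right)} = s^{\frac{3}{2}}$
$B{\left(y,g \right)} = g^{\frac{3}{2}}$
$\left(L - 72\right) B{\left(-3,9 \right)} = \left(105 - 72\right) 9^{\frac{3}{2}} = 33 \cdot 27 = 891$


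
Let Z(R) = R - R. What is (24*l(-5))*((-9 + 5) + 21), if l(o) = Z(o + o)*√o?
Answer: 0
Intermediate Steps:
Z(R) = 0
l(o) = 0 (l(o) = 0*√o = 0)
(24*l(-5))*((-9 + 5) + 21) = (24*0)*((-9 + 5) + 21) = 0*(-4 + 21) = 0*17 = 0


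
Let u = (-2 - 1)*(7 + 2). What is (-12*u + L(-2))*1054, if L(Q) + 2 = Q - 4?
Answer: 333064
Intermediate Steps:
L(Q) = -6 + Q (L(Q) = -2 + (Q - 4) = -2 + (-4 + Q) = -6 + Q)
u = -27 (u = -3*9 = -27)
(-12*u + L(-2))*1054 = (-12*(-27) + (-6 - 2))*1054 = (324 - 8)*1054 = 316*1054 = 333064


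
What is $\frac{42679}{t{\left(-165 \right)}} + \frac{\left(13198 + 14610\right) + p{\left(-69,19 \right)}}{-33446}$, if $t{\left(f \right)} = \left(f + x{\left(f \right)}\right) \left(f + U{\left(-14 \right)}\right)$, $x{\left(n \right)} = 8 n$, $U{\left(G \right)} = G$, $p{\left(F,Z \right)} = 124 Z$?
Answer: $- \frac{3295300913}{4445224245} \approx -0.74131$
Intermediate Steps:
$t{\left(f \right)} = 9 f \left(-14 + f\right)$ ($t{\left(f \right)} = \left(f + 8 f\right) \left(f - 14\right) = 9 f \left(-14 + f\right)$)
$\frac{42679}{t{\left(-165 \right)}} + \frac{\left(13198 + 14610\right) + p{\left(-69,19 \right)}}{-33446} = \frac{42679}{9 \left(-165\right) \left(-14 - 165\right)} + \frac{\left(13198 + 14610\right) + 124 \cdot 19}{-33446} = \frac{42679}{9 \left(-165\right) \left(-179\right)} + \left(27808 + 2356\right) \left(- \frac{1}{33446}\right) = \frac{42679}{265815} + 30164 \left(- \frac{1}{33446}\right) = 42679 \cdot \frac{1}{265815} - \frac{15082}{16723} = \frac{42679}{265815} - \frac{15082}{16723} = - \frac{3295300913}{4445224245}$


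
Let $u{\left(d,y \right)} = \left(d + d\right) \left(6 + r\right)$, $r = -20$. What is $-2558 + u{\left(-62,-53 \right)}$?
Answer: $-822$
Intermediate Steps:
$u{\left(d,y \right)} = - 28 d$ ($u{\left(d,y \right)} = \left(d + d\right) \left(6 - 20\right) = 2 d \left(-14\right) = - 28 d$)
$-2558 + u{\left(-62,-53 \right)} = -2558 - -1736 = -2558 + 1736 = -822$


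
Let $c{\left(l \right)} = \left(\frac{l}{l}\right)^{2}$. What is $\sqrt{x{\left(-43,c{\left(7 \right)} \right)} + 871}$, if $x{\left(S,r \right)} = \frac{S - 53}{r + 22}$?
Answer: $\frac{\sqrt{458551}}{23} \approx 29.442$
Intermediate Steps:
$c{\left(l \right)} = 1$ ($c{\left(l \right)} = 1^{2} = 1$)
$x{\left(S,r \right)} = \frac{-53 + S}{22 + r}$
$\sqrt{x{\left(-43,c{\left(7 \right)} \right)} + 871} = \sqrt{\frac{-53 - 43}{22 + 1} + 871} = \sqrt{\frac{1}{23} \left(-96\right) + 871} = \sqrt{- \frac{96}{23} + 871} = \sqrt{\frac{19937}{23}} = \frac{\sqrt{458551}}{23}$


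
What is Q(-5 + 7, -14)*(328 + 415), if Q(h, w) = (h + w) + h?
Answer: -7430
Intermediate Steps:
Q(h, w) = w + 2*h
Q(-5 + 7, -14)*(328 + 415) = (-14 + 2*(-5 + 7))*(328 + 415) = (-14 + 2*2)*743 = (-14 + 4)*743 = -10*743 = -7430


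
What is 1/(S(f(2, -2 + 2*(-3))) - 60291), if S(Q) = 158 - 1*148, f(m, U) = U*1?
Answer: -1/60281 ≈ -1.6589e-5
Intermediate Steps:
f(m, U) = U
S(Q) = 10 (S(Q) = 158 - 148 = 10)
1/(S(f(2, -2 + 2*(-3))) - 60291) = 1/(10 - 60291) = 1/(-60281) = -1/60281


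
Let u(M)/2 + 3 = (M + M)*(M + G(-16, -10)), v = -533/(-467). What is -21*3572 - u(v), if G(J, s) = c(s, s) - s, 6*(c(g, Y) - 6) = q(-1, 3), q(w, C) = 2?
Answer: -49126146226/654267 ≈ -75086.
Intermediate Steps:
v = 533/467 (v = -533*(-1/467) = 533/467 ≈ 1.1413)
c(g, Y) = 19/3 (c(g, Y) = 6 + (⅙)*2 = 6 + ⅓ = 19/3)
G(J, s) = 19/3 - s
u(M) = -6 + 4*M*(49/3 + M) (u(M) = -6 + 2*((M + M)*(M + (19/3 - 1*(-10)))) = -6 + 2*((2*M)*(M + (19/3 + 10))) = -6 + 2*((2*M)*(M + 49/3)) = -6 + 2*((2*M)*(49/3 + M)) = -6 + 2*(2*M*(49/3 + M)) = -6 + 4*M*(49/3 + M))
-21*3572 - u(v) = -21*3572 - (-6 + 4*(533/467)² + (196/3)*(533/467)) = -75012 - (-6 + 4*(284089/218089) + 104468/1401) = -75012 - (-6 + 1136356/218089 + 104468/1401) = -75012 - 1*48270022/654267 = -75012 - 48270022/654267 = -49126146226/654267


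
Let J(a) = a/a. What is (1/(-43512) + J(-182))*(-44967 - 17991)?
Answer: -65222989/1036 ≈ -62957.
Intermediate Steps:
J(a) = 1
(1/(-43512) + J(-182))*(-44967 - 17991) = (1/(-43512) + 1)*(-44967 - 17991) = (-1/43512 + 1)*(-62958) = (43511/43512)*(-62958) = -65222989/1036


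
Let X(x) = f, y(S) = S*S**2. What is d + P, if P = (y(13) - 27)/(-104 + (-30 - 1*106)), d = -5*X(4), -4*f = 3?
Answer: -127/24 ≈ -5.2917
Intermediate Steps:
f = -3/4 (f = -1/4*3 = -3/4 ≈ -0.75000)
y(S) = S**3
X(x) = -3/4
d = 15/4 (d = -5*(-3/4) = 15/4 ≈ 3.7500)
P = -217/24 (P = (13**3 - 27)/(-104 + (-30 - 1*106)) = (2197 - 27)/(-104 + (-30 - 106)) = 2170/(-104 - 136) = 2170/(-240) = 2170*(-1/240) = -217/24 ≈ -9.0417)
d + P = 15/4 - 217/24 = -127/24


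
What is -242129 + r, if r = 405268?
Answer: 163139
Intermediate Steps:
-242129 + r = -242129 + 405268 = 163139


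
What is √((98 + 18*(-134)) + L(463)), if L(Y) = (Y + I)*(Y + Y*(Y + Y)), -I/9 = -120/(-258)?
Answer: √364107102161/43 ≈ 14033.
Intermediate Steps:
I = -180/43 (I = -(-1080)/(-258) = -(-1080)*(-1)/258 = -9*20/43 = -180/43 ≈ -4.1860)
L(Y) = (-180/43 + Y)*(Y + 2*Y²) (L(Y) = (Y - 180/43)*(Y + Y*(Y + Y)) = (-180/43 + Y)*(Y + Y*(2*Y)) = (-180/43 + Y)*(Y + 2*Y²))
√((98 + 18*(-134)) + L(463)) = √((98 + 18*(-134)) + (1/43)*463*(-180 - 317*463 + 86*463²)) = √((98 - 2412) + (1/43)*463*(-180 - 146771 + 86*214369)) = √(-2314 + (1/43)*463*(-180 - 146771 + 18435734)) = √(-2314 + (1/43)*463*18288783) = √(-2314 + 8467706529/43) = √(8467607027/43) = √364107102161/43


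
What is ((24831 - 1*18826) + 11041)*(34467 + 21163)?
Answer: 948268980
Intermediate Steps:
((24831 - 1*18826) + 11041)*(34467 + 21163) = ((24831 - 18826) + 11041)*55630 = (6005 + 11041)*55630 = 17046*55630 = 948268980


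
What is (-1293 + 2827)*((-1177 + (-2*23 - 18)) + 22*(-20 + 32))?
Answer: -1498718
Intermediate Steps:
(-1293 + 2827)*((-1177 + (-2*23 - 18)) + 22*(-20 + 32)) = 1534*((-1177 + (-46 - 18)) + 22*12) = 1534*((-1177 - 64) + 264) = 1534*(-1241 + 264) = 1534*(-977) = -1498718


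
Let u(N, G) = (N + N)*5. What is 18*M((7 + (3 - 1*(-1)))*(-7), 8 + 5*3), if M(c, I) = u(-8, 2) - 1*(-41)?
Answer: -702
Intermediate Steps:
u(N, G) = 10*N (u(N, G) = (2*N)*5 = 10*N)
M(c, I) = -39 (M(c, I) = 10*(-8) - 1*(-41) = -80 + 41 = -39)
18*M((7 + (3 - 1*(-1)))*(-7), 8 + 5*3) = 18*(-39) = -702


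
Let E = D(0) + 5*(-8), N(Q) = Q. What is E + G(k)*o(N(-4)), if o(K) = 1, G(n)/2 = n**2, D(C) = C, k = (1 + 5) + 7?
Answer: 298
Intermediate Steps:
k = 13 (k = 6 + 7 = 13)
G(n) = 2*n**2
E = -40 (E = 0 + 5*(-8) = 0 - 40 = -40)
E + G(k)*o(N(-4)) = -40 + (2*13**2)*1 = -40 + (2*169)*1 = -40 + 338*1 = -40 + 338 = 298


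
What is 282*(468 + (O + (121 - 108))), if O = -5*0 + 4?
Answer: 136770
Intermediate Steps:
O = 4 (O = 0 + 4 = 4)
282*(468 + (O + (121 - 108))) = 282*(468 + (4 + (121 - 108))) = 282*(468 + (4 + 13)) = 282*(468 + 17) = 282*485 = 136770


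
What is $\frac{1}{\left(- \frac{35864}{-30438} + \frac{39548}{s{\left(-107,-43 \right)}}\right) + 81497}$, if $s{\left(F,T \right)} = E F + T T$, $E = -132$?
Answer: $\frac{243093087}{19812245620087} \approx 1.227 \cdot 10^{-5}$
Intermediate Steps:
$s{\left(F,T \right)} = T^{2} - 132 F$ ($s{\left(F,T \right)} = - 132 F + T T = - 132 F + T^{2} = T^{2} - 132 F$)
$\frac{1}{\left(- \frac{35864}{-30438} + \frac{39548}{s{\left(-107,-43 \right)}}\right) + 81497} = \frac{1}{\left(- \frac{35864}{-30438} + \frac{39548}{\left(-43\right)^{2} - -14124}\right) + 81497} = \frac{1}{\left(\left(-35864\right) \left(- \frac{1}{30438}\right) + \frac{39548}{1849 + 14124}\right) + 81497} = \frac{1}{\left(\frac{17932}{15219} + \frac{39548}{15973}\right) + 81497} = \frac{1}{\frac{888308848}{243093087} + 81497} = \frac{1}{\frac{19812245620087}{243093087}} = \frac{243093087}{19812245620087}$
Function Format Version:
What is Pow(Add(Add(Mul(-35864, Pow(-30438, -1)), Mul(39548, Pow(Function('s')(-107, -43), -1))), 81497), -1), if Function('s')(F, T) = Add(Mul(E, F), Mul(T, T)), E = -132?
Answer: Rational(243093087, 19812245620087) ≈ 1.2270e-5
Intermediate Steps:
Function('s')(F, T) = Add(Pow(T, 2), Mul(-132, F)) (Function('s')(F, T) = Add(Mul(-132, F), Mul(T, T)) = Add(Mul(-132, F), Pow(T, 2)) = Add(Pow(T, 2), Mul(-132, F)))
Pow(Add(Add(Mul(-35864, Pow(-30438, -1)), Mul(39548, Pow(Function('s')(-107, -43), -1))), 81497), -1) = Pow(Add(Add(Mul(-35864, Pow(-30438, -1)), Mul(39548, Pow(Add(Pow(-43, 2), Mul(-132, -107)), -1))), 81497), -1) = Pow(Add(Add(Mul(-35864, Rational(-1, 30438)), Mul(39548, Pow(Add(1849, 14124), -1))), 81497), -1) = Pow(Add(Add(Rational(17932, 15219), Mul(39548, Pow(15973, -1))), 81497), -1) = Pow(Add(Add(Rational(17932, 15219), Mul(39548, Rational(1, 15973))), 81497), -1) = Pow(Add(Add(Rational(17932, 15219), Rational(39548, 15973)), 81497), -1) = Pow(Add(Rational(888308848, 243093087), 81497), -1) = Pow(Rational(19812245620087, 243093087), -1) = Rational(243093087, 19812245620087)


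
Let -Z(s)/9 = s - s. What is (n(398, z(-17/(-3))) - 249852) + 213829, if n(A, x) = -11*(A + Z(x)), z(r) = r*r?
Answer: -40401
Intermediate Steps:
Z(s) = 0 (Z(s) = -9*(s - s) = -9*0 = 0)
z(r) = r²
n(A, x) = -11*A (n(A, x) = -11*(A + 0) = -11*A)
(n(398, z(-17/(-3))) - 249852) + 213829 = (-11*398 - 249852) + 213829 = (-4378 - 249852) + 213829 = -254230 + 213829 = -40401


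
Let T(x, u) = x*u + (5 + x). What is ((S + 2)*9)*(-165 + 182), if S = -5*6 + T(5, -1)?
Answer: -3519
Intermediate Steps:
T(x, u) = 5 + x + u*x (T(x, u) = u*x + (5 + x) = 5 + x + u*x)
S = -25 (S = -5*6 + (5 + 5 - 1*5) = -30 + (5 + 5 - 5) = -30 + 5 = -25)
((S + 2)*9)*(-165 + 182) = ((-25 + 2)*9)*(-165 + 182) = -23*9*17 = -207*17 = -3519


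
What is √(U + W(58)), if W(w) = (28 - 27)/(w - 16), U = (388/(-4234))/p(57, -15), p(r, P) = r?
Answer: √63363050562/1689366 ≈ 0.14900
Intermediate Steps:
U = -194/120669 (U = (388/(-4234))/57 = (388*(-1/4234))*(1/57) = -194/2117*1/57 = -194/120669 ≈ -0.0016077)
W(w) = 1/(-16 + w)
√(U + W(58)) = √(-194/120669 + 1/(-16 + 58)) = √(-194/120669 + 1/42) = √(37507/1689366) = √63363050562/1689366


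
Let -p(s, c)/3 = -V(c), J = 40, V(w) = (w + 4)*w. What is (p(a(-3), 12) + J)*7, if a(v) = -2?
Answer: 4312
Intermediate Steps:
V(w) = w*(4 + w) (V(w) = (4 + w)*w = w*(4 + w))
p(s, c) = 3*c*(4 + c) (p(s, c) = -(-3)*c*(4 + c) = 3*c*(4 + c))
(p(a(-3), 12) + J)*7 = (3*12*(4 + 12) + 40)*7 = (3*12*16 + 40)*7 = (576 + 40)*7 = 616*7 = 4312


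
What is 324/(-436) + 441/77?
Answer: 5976/1199 ≈ 4.9842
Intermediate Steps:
324/(-436) + 441/77 = 324*(-1/436) + 441*(1/77) = -81/109 + 63/11 = 5976/1199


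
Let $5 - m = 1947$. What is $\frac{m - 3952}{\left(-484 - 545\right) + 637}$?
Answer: $\frac{421}{28} \approx 15.036$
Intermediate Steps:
$m = -1942$ ($m = 5 - 1947 = -1942$)
$\frac{m - 3952}{\left(-484 - 545\right) + 637} = \frac{-1942 - 3952}{\left(-484 - 545\right) + 637} = - \frac{5894}{\left(-484 - 545\right) + 637} = - \frac{5894}{-1029 + 637} = - \frac{5894}{-392} = \left(-5894\right) \left(- \frac{1}{392}\right) = \frac{421}{28}$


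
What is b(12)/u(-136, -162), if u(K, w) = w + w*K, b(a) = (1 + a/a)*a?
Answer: 4/3645 ≈ 0.0010974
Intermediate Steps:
b(a) = 2*a (b(a) = (1 + 1)*a = 2*a)
u(K, w) = w + K*w
b(12)/u(-136, -162) = (2*12)/((-162*(1 - 136))) = 24/((-162*(-135))) = 24/21870 = 24*(1/21870) = 4/3645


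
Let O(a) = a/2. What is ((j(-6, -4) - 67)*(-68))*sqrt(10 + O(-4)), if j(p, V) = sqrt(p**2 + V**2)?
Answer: -272*sqrt(26) + 9112*sqrt(2) ≈ 11499.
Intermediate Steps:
O(a) = a/2 (O(a) = a*(1/2) = a/2)
j(p, V) = sqrt(V**2 + p**2)
((j(-6, -4) - 67)*(-68))*sqrt(10 + O(-4)) = ((sqrt((-4)**2 + (-6)**2) - 67)*(-68))*sqrt(10 + (1/2)*(-4)) = ((sqrt(16 + 36) - 67)*(-68))*sqrt(10 - 2) = ((sqrt(52) - 67)*(-68))*sqrt(8) = ((2*sqrt(13) - 67)*(-68))*(2*sqrt(2)) = ((-67 + 2*sqrt(13))*(-68))*(2*sqrt(2)) = (4556 - 136*sqrt(13))*(2*sqrt(2)) = 2*sqrt(2)*(4556 - 136*sqrt(13))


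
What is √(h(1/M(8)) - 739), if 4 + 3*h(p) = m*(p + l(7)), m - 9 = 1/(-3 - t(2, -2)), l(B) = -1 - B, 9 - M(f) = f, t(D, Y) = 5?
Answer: I*√109590/12 ≈ 27.587*I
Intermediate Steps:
M(f) = 9 - f
m = 71/8 (m = 9 + 1/(-3 - 1*5) = 9 + 1/(-3 - 5) = 9 + 1/(-8) = 9 - ⅛ = 71/8 ≈ 8.8750)
h(p) = -25 + 71*p/24 (h(p) = -4/3 + (71*(p + (-1 - 1*7))/8)/3 = -4/3 + (71*(p + (-1 - 7))/8)/3 = -4/3 + (71*(p - 8)/8)/3 = -4/3 + (71*(-8 + p)/8)/3 = -4/3 + (-71 + 71*p/8)/3 = -4/3 + (-71/3 + 71*p/24) = -25 + 71*p/24)
√(h(1/M(8)) - 739) = √((-25 + 71/(24*(9 - 1*8))) - 739) = √((-25 + 71/(24*(9 - 8))) - 739) = √((-25 + (71/24)/1) - 739) = √((-25 + (71/24)*1) - 739) = √((-25 + 71/24) - 739) = √(-529/24 - 739) = √(-18265/24) = I*√109590/12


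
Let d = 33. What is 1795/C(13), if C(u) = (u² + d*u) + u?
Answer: 1795/611 ≈ 2.9378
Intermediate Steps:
C(u) = u² + 34*u (C(u) = (u² + 33*u) + u = u² + 34*u)
1795/C(13) = 1795/((13*(34 + 13))) = 1795/((13*47)) = 1795/611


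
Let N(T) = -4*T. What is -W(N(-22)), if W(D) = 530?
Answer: -530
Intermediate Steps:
-W(N(-22)) = -1*530 = -530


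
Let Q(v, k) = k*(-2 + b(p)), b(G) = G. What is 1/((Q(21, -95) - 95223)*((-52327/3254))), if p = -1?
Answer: 1627/2483910363 ≈ 6.5502e-7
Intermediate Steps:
Q(v, k) = -3*k (Q(v, k) = k*(-2 - 1) = k*(-3) = -3*k)
1/((Q(21, -95) - 95223)*((-52327/3254))) = 1/((-3*(-95) - 95223)*((-52327/3254))) = 1/((285 - 95223)*((-52327*1/3254))) = 1/((-94938)*(-52327/3254)) = -1/94938*(-3254/52327) = 1627/2483910363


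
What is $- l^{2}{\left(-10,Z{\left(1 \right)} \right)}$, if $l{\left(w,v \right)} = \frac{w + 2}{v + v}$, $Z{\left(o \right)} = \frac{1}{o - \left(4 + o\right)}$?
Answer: $-256$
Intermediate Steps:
$Z{\left(o \right)} = - \frac{1}{4}$ ($Z{\left(o \right)} = \frac{1}{-4} = - \frac{1}{4}$)
$l{\left(w,v \right)} = \frac{2 + w}{2 v}$
$- l^{2}{\left(-10,Z{\left(1 \right)} \right)} = - \left(\frac{2 - 10}{2 \left(- \frac{1}{4}\right)}\right)^{2} = - \left(\frac{1}{2} \left(-4\right) \left(-8\right)\right)^{2} = - 16^{2} = \left(-1\right) 256 = -256$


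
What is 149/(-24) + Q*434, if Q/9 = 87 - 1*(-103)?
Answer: 17811211/24 ≈ 7.4213e+5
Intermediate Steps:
Q = 1710 (Q = 9*(87 - 1*(-103)) = 9*(87 + 103) = 9*190 = 1710)
149/(-24) + Q*434 = 149/(-24) + 1710*434 = 149*(-1/24) + 742140 = -149/24 + 742140 = 17811211/24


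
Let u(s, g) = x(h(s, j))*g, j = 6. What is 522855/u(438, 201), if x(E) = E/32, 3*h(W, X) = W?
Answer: 2788560/4891 ≈ 570.14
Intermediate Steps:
h(W, X) = W/3
x(E) = E/32 (x(E) = E*(1/32) = E/32)
u(s, g) = g*s/96 (u(s, g) = ((s/3)/32)*g = (s/96)*g = g*s/96)
522855/u(438, 201) = 522855/(((1/96)*201*438)) = 522855/(14673/16) = 522855*(16/14673) = 2788560/4891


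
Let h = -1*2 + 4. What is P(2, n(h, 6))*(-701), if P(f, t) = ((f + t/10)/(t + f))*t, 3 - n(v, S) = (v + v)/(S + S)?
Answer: -95336/105 ≈ -907.96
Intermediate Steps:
h = 2 (h = -2 + 4 = 2)
n(v, S) = 3 - v/S (n(v, S) = 3 - (v + v)/(S + S) = 3 - 2*v/(2*S) = 3 - 2*v*1/(2*S) = 3 - v/S)
P(f, t) = t*(f + t/10)/(f + t) (P(f, t) = ((f + t*(⅒))/(f + t))*t = ((f + t/10)/(f + t))*t = t*(f + t/10)/(f + t))
P(2, n(h, 6))*(-701) = ((3 - 1*2/6)*((3 - 1*2/6) + 10*2)/(10*(2 + (3 - 1*2/6))))*(-701) = ((3 - 1*2*⅙)*((3 - 1*2*⅙) + 20)/(10*(2 + (3 - 1*2*⅙))))*(-701) = ((3 - ⅓)*((3 - ⅓) + 20)/(10*(2 + (3 - ⅓))))*(-701) = ((⅒)*(8/3)*(8/3 + 20)/(2 + 8/3))*(-701) = ((⅒)*(8/3)*(68/3)/(14/3))*(-701) = ((⅒)*(8/3)*(3/14)*(68/3))*(-701) = (136/105)*(-701) = -95336/105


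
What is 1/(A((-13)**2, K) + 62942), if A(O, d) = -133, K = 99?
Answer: 1/62809 ≈ 1.5921e-5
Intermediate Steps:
1/(A((-13)**2, K) + 62942) = 1/(-133 + 62942) = 1/62809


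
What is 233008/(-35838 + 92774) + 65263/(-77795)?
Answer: 1801380399/553667015 ≈ 3.2535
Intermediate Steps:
233008/(-35838 + 92774) + 65263/(-77795) = 233008/56936 + 65263*(-1/77795) = 233008*(1/56936) - 65263/77795 = 29126/7117 - 65263/77795 = 1801380399/553667015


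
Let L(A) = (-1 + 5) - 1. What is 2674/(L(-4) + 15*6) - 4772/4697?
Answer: 12115982/436821 ≈ 27.737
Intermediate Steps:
L(A) = 3 (L(A) = 4 - 1 = 3)
2674/(L(-4) + 15*6) - 4772/4697 = 2674/(3 + 15*6) - 4772/4697 = 2674/(3 + 90) - 4772*1/4697 = 2674/93 - 4772/4697 = 12115982/436821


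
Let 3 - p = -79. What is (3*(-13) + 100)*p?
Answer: 5002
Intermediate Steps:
p = 82 (p = 3 - 1*(-79) = 3 + 79 = 82)
(3*(-13) + 100)*p = (3*(-13) + 100)*82 = (-39 + 100)*82 = 61*82 = 5002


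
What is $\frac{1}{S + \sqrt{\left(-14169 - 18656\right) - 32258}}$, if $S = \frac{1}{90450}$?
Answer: $\frac{90450}{532457202307501} - \frac{8181202500 i \sqrt{65083}}{532457202307501} \approx 1.6987 \cdot 10^{-10} - 0.0039198 i$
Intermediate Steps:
$S = \frac{1}{90450} \approx 1.1056 \cdot 10^{-5}$
$\frac{1}{S + \sqrt{\left(-14169 - 18656\right) - 32258}} = \frac{1}{\frac{1}{90450} + \sqrt{\left(-14169 - 18656\right) - 32258}} = \frac{1}{\frac{1}{90450} + \sqrt{-32825 - 32258}} = \frac{1}{\frac{1}{90450} + \sqrt{-65083}} = \frac{1}{\frac{1}{90450} + i \sqrt{65083}}$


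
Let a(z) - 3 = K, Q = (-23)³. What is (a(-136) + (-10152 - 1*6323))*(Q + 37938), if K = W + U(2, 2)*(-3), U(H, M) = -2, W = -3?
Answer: -424422599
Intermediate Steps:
Q = -12167
K = 3 (K = -3 - 2*(-3) = -3 + 6 = 3)
a(z) = 6 (a(z) = 3 + 3 = 6)
(a(-136) + (-10152 - 1*6323))*(Q + 37938) = (6 + (-10152 - 1*6323))*(-12167 + 37938) = (6 + (-10152 - 6323))*25771 = (6 - 16475)*25771 = -16469*25771 = -424422599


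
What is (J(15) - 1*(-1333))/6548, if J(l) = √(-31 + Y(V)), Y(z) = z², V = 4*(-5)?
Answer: 1333/6548 + 3*√41/6548 ≈ 0.20651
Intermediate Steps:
V = -20
J(l) = 3*√41 (J(l) = √(-31 + (-20)²) = √(-31 + 400) = √369 = 3*√41)
(J(15) - 1*(-1333))/6548 = (3*√41 - 1*(-1333))/6548 = (3*√41 + 1333)*(1/6548) = (1333 + 3*√41)*(1/6548) = 1333/6548 + 3*√41/6548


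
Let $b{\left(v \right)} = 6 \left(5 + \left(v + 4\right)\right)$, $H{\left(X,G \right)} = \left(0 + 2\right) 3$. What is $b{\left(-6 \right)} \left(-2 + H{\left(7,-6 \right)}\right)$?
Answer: $72$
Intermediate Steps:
$H{\left(X,G \right)} = 6$ ($H{\left(X,G \right)} = 2 \cdot 3 = 6$)
$b{\left(v \right)} = 54 + 6 v$ ($b{\left(v \right)} = 6 \left(5 + \left(4 + v\right)\right) = 6 \left(9 + v\right) = 54 + 6 v$)
$b{\left(-6 \right)} \left(-2 + H{\left(7,-6 \right)}\right) = \left(54 + 6 \left(-6\right)\right) \left(-2 + 6\right) = \left(54 - 36\right) 4 = 18 \cdot 4 = 72$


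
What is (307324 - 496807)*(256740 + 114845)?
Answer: -70409040555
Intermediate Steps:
(307324 - 496807)*(256740 + 114845) = -189483*371585 = -70409040555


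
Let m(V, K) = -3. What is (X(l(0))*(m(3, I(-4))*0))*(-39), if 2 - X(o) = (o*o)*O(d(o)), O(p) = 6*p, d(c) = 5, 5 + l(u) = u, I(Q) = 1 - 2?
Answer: 0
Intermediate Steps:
I(Q) = -1
l(u) = -5 + u
X(o) = 2 - 30*o² (X(o) = 2 - o*o*6*5 = 2 - o²*30 = 2 - 30*o²)
(X(l(0))*(m(3, I(-4))*0))*(-39) = ((2 - 30*(-5 + 0)²)*(-3*0))*(-39) = ((2 - 30*(-5)²)*0)*(-39) = ((2 - 30*25)*0)*(-39) = ((2 - 750)*0)*(-39) = -748*0*(-39) = 0*(-39) = 0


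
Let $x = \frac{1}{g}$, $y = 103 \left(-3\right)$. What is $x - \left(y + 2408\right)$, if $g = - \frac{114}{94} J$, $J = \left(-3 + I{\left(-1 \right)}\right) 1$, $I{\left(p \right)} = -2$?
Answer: $- \frac{598168}{285} \approx -2098.8$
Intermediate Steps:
$y = -309$
$J = -5$ ($J = \left(-3 - 2\right) 1 = \left(-5\right) 1 = -5$)
$g = \frac{285}{47}$ ($g = - \frac{114}{94} \left(-5\right) = \left(-114\right) \frac{1}{94} \left(-5\right) = \left(- \frac{57}{47}\right) \left(-5\right) = \frac{285}{47} \approx 6.0638$)
$x = \frac{47}{285}$ ($x = \frac{1}{\frac{285}{47}} = \frac{47}{285} \approx 0.16491$)
$x - \left(y + 2408\right) = \frac{47}{285} - \left(-309 + 2408\right) = \frac{47}{285} - 2099 = - \frac{598168}{285}$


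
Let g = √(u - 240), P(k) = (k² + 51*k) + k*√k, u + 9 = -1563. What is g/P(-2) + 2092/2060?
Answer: (-25627*I - 515*√453 + 523*√2)/(515*(√2 - 49*I)) ≈ 1.003 - 0.434*I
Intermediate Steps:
u = -1572 (u = -9 - 1563 = -1572)
P(k) = k² + k^(3/2) + 51*k (P(k) = (k² + 51*k) + k^(3/2) = k² + k^(3/2) + 51*k)
g = 2*I*√453 (g = √(-1572 - 240) = √(-1812) = 2*I*√453 ≈ 42.568*I)
g/P(-2) + 2092/2060 = (2*I*√453)/((-2)² + (-2)^(3/2) + 51*(-2)) + 2092/2060 = (2*I*√453)/(4 - 2*I*√2 - 102) + 2092*(1/2060) = (2*I*√453)/(-98 - 2*I*√2) + 523/515 = 2*I*√453/(-98 - 2*I*√2) + 523/515 = 523/515 + 2*I*√453/(-98 - 2*I*√2)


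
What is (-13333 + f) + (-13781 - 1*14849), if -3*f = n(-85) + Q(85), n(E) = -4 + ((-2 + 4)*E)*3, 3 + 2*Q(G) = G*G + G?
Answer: -86019/2 ≈ -43010.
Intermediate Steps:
Q(G) = -3/2 + G/2 + G²/2 (Q(G) = -3/2 + (G*G + G)/2 = -3/2 + (G² + G)/2 = -3/2 + (G + G²)/2 = -3/2 + (G/2 + G²/2) = -3/2 + G/2 + G²/2)
n(E) = -4 + 6*E (n(E) = -4 + (2*E)*3 = -4 + 6*E)
f = -2093/2 (f = -((-4 + 6*(-85)) + (-3/2 + (½)*85 + (½)*85²))/3 = -((-4 - 510) + (-3/2 + 85/2 + (½)*7225))/3 = -(-514 + (-3/2 + 85/2 + 7225/2))/3 = -(-514 + 7307/2)/3 = -⅓*6279/2 = -2093/2 ≈ -1046.5)
(-13333 + f) + (-13781 - 1*14849) = (-13333 - 2093/2) + (-13781 - 1*14849) = -28759/2 + (-13781 - 14849) = -28759/2 - 28630 = -86019/2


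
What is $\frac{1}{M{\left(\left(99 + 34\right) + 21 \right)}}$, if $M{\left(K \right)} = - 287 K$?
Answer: $- \frac{1}{44198} \approx -2.2625 \cdot 10^{-5}$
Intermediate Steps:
$\frac{1}{M{\left(\left(99 + 34\right) + 21 \right)}} = \frac{1}{\left(-287\right) \left(\left(99 + 34\right) + 21\right)} = \frac{1}{\left(-287\right) \left(133 + 21\right)} = \frac{1}{\left(-287\right) 154} = \frac{1}{-44198} = - \frac{1}{44198}$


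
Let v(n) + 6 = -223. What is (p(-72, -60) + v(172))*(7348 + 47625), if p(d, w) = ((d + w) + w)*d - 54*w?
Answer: 925470455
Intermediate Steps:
v(n) = -229 (v(n) = -6 - 223 = -229)
p(d, w) = -54*w + d*(d + 2*w) (p(d, w) = (d + 2*w)*d - 54*w = d*(d + 2*w) - 54*w = -54*w + d*(d + 2*w))
(p(-72, -60) + v(172))*(7348 + 47625) = (((-72)**2 - 54*(-60) + 2*(-72)*(-60)) - 229)*(7348 + 47625) = ((5184 + 3240 + 8640) - 229)*54973 = (17064 - 229)*54973 = 16835*54973 = 925470455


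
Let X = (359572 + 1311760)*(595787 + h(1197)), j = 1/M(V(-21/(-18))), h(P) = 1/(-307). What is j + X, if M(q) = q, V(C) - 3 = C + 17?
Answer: 38823603704157554/38989 ≈ 9.9576e+11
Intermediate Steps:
V(C) = 20 + C (V(C) = 3 + (C + 17) = 3 + (17 + C) = 20 + C)
h(P) = -1/307
j = 6/127 (j = 1/(20 - 21/(-18)) = 1/(20 - 21*(-1/18)) = 1/(20 + 7/6) = 1/(127/6) = 6/127 ≈ 0.047244)
X = 305697666961856/307 (X = (359572 + 1311760)*(595787 - 1/307) = 1671332*(182906608/307) = 305697666961856/307 ≈ 9.9576e+11)
j + X = 6/127 + 305697666961856/307 = 38823603704157554/38989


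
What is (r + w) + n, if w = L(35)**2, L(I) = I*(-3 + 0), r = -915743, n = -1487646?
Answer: -2392364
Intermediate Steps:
L(I) = -3*I (L(I) = I*(-3) = -3*I)
w = 11025 (w = (-3*35)**2 = (-105)**2 = 11025)
(r + w) + n = (-915743 + 11025) - 1487646 = -904718 - 1487646 = -2392364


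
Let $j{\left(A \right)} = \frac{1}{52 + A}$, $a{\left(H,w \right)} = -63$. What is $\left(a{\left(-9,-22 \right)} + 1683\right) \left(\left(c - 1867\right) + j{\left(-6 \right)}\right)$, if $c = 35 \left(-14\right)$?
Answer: $- \frac{87821010}{23} \approx -3.8183 \cdot 10^{6}$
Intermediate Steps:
$c = -490$
$\left(a{\left(-9,-22 \right)} + 1683\right) \left(\left(c - 1867\right) + j{\left(-6 \right)}\right) = \left(-63 + 1683\right) \left(\left(-490 - 1867\right) + \frac{1}{52 - 6}\right) = 1620 \left(-2357 + \frac{1}{46}\right) = 1620 \left(- \frac{108421}{46}\right) = - \frac{87821010}{23}$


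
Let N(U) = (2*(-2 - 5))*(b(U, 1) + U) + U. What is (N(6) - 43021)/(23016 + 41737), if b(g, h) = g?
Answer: -43183/64753 ≈ -0.66689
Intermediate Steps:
N(U) = -27*U (N(U) = (2*(-2 - 5))*(U + U) + U = (2*(-7))*(2*U) + U = -28*U + U = -27*U)
(N(6) - 43021)/(23016 + 41737) = (-27*6 - 43021)/(23016 + 41737) = (-162 - 43021)/64753 = -43183*1/64753 = -43183/64753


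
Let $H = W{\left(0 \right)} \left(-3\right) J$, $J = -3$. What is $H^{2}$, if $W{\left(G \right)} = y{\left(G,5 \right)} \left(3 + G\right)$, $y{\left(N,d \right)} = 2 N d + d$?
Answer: $18225$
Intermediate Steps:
$y{\left(N,d \right)} = d + 2 N d$ ($y{\left(N,d \right)} = 2 N d + d = d + 2 N d$)
$W{\left(G \right)} = \left(3 + G\right) \left(5 + 10 G\right)$ ($W{\left(G \right)} = 5 \left(1 + 2 G\right) \left(3 + G\right) = \left(5 + 10 G\right) \left(3 + G\right) = \left(3 + G\right) \left(5 + 10 G\right)$)
$H = 135$ ($H = 5 \left(1 + 2 \cdot 0\right) \left(3 + 0\right) \left(-3\right) \left(-3\right) = 5 \left(1 + 0\right) 3 \left(-3\right) \left(-3\right) = 5 \cdot 1 \cdot 3 \left(-3\right) \left(-3\right) = 15 \left(-3\right) \left(-3\right) = \left(-45\right) \left(-3\right) = 135$)
$H^{2} = 135^{2} = 18225$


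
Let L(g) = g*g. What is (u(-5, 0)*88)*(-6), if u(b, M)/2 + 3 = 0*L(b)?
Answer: 3168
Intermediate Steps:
L(g) = g²
u(b, M) = -6 (u(b, M) = -6 + 2*(0*b²) = -6 + 2*0 = -6 + 0 = -6)
(u(-5, 0)*88)*(-6) = -6*88*(-6) = -528*(-6) = 3168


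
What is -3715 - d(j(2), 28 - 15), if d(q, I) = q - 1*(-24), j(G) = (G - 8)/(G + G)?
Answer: -7475/2 ≈ -3737.5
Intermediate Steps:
j(G) = (-8 + G)/(2*G) (j(G) = (-8 + G)/((2*G)) = (-8 + G)*(1/(2*G)) = (-8 + G)/(2*G))
d(q, I) = 24 + q (d(q, I) = q + 24 = 24 + q)
-3715 - d(j(2), 28 - 15) = -3715 - (24 + (1/2)*(-8 + 2)/2) = -3715 - (24 + (1/2)*(1/2)*(-6)) = -3715 - (24 - 3/2) = -3715 - 1*45/2 = -3715 - 45/2 = -7475/2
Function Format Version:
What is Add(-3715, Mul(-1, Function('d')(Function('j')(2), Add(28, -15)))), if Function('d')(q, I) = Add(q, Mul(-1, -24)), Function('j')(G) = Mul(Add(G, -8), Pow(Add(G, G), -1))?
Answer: Rational(-7475, 2) ≈ -3737.5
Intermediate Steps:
Function('j')(G) = Mul(Rational(1, 2), Pow(G, -1), Add(-8, G)) (Function('j')(G) = Mul(Add(-8, G), Pow(Mul(2, G), -1)) = Mul(Add(-8, G), Mul(Rational(1, 2), Pow(G, -1))) = Mul(Rational(1, 2), Pow(G, -1), Add(-8, G)))
Function('d')(q, I) = Add(24, q) (Function('d')(q, I) = Add(q, 24) = Add(24, q))
Add(-3715, Mul(-1, Function('d')(Function('j')(2), Add(28, -15)))) = Add(-3715, Mul(-1, Add(24, Mul(Rational(1, 2), Pow(2, -1), Add(-8, 2))))) = Add(-3715, Mul(-1, Add(24, Mul(Rational(1, 2), Rational(1, 2), -6)))) = Add(-3715, Mul(-1, Add(24, Rational(-3, 2)))) = Add(-3715, Mul(-1, Rational(45, 2))) = Add(-3715, Rational(-45, 2)) = Rational(-7475, 2)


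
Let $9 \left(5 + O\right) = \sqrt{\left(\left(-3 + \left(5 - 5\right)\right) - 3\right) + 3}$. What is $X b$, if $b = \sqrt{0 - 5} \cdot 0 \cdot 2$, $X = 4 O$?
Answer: $0$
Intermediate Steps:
$O = -5 + \frac{i \sqrt{3}}{9}$ ($O = -5 + \frac{\sqrt{\left(\left(-3 + \left(5 - 5\right)\right) - 3\right) + 3}}{9} = -5 + \frac{\sqrt{\left(\left(-3 + 0\right) - 3\right) + 3}}{9} = -5 + \frac{\sqrt{\left(-3 - 3\right) + 3}}{9} = -5 + \frac{\sqrt{-6 + 3}}{9} = -5 + \frac{\sqrt{-3}}{9} = -5 + \frac{i \sqrt{3}}{9} \approx -5.0 + 0.19245 i$)
$X = -20 + \frac{4 i \sqrt{3}}{9}$ ($X = 4 \left(-5 + \frac{i \sqrt{3}}{9}\right) = -20 + \frac{4 i \sqrt{3}}{9} \approx -20.0 + 0.7698 i$)
$b = 0$ ($b = \sqrt{-5} \cdot 0 \cdot 2 = i \sqrt{5} \cdot 0 \cdot 2 = 0 \cdot 2 = 0$)
$X b = \left(-20 + \frac{4 i \sqrt{3}}{9}\right) 0 = 0$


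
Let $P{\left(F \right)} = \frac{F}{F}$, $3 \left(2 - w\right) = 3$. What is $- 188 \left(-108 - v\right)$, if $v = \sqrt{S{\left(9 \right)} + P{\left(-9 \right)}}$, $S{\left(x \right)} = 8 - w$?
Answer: $20304 + 376 \sqrt{2} \approx 20836.0$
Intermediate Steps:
$w = 1$ ($w = 2 - 1 = 1$)
$S{\left(x \right)} = 7$ ($S{\left(x \right)} = 8 - 1 = 7$)
$P{\left(F \right)} = 1$
$v = 2 \sqrt{2}$ ($v = \sqrt{7 + 1} = \sqrt{8} = 2 \sqrt{2} \approx 2.8284$)
$- 188 \left(-108 - v\right) = - 188 \left(-108 - 2 \sqrt{2}\right) = 20304 + 376 \sqrt{2}$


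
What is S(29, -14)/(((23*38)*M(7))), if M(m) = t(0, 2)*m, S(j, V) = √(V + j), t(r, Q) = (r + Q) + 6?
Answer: √15/48944 ≈ 7.9131e-5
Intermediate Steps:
t(r, Q) = 6 + Q + r (t(r, Q) = (Q + r) + 6 = 6 + Q + r)
M(m) = 8*m (M(m) = (6 + 2 + 0)*m = 8*m)
S(29, -14)/(((23*38)*M(7))) = √(-14 + 29)/(((23*38)*(8*7))) = √15/((874*56)) = √15/48944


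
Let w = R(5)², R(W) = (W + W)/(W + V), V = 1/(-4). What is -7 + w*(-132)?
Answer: -213727/361 ≈ -592.04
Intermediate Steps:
V = -¼ (V = 1*(-¼) = -¼ ≈ -0.25000)
R(W) = 2*W/(-¼ + W) (R(W) = (W + W)/(W - ¼) = (2*W)/(-¼ + W) = 2*W/(-¼ + W))
w = 1600/361 (w = (8*5/(-1 + 4*5))² = (8*5/(-1 + 20))² = (8*5/19)² = (8*5*(1/19))² = (40/19)² = 1600/361 ≈ 4.4321)
-7 + w*(-132) = -7 + (1600/361)*(-132) = -7 - 211200/361 = -213727/361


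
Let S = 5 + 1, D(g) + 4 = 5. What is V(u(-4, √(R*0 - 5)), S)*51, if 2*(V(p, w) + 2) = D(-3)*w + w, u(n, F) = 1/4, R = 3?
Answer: 204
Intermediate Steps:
D(g) = 1 (D(g) = -4 + 5 = 1)
S = 6
u(n, F) = ¼ (u(n, F) = 1*(¼) = ¼)
V(p, w) = -2 + w (V(p, w) = -2 + (1*w + w)/2 = -2 + (w + w)/2 = -2 + (2*w)/2 = -2 + w)
V(u(-4, √(R*0 - 5)), S)*51 = (-2 + 6)*51 = 4*51 = 204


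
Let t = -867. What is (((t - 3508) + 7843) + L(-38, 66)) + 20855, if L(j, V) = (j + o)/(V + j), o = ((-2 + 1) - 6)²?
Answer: 681055/28 ≈ 24323.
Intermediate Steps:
o = 49 (o = (-1 - 6)² = (-7)² = 49)
L(j, V) = (49 + j)/(V + j) (L(j, V) = (j + 49)/(V + j) = (49 + j)/(V + j))
(((t - 3508) + 7843) + L(-38, 66)) + 20855 = (((-867 - 3508) + 7843) + (49 - 38)/(66 - 38)) + 20855 = ((-4375 + 7843) + 11/28) + 20855 = (3468 + (1/28)*11) + 20855 = (3468 + 11/28) + 20855 = 97115/28 + 20855 = 681055/28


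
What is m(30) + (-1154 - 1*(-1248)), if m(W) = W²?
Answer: 994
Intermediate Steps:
m(30) + (-1154 - 1*(-1248)) = 30² + (-1154 - 1*(-1248)) = 900 + (-1154 + 1248) = 900 + 94 = 994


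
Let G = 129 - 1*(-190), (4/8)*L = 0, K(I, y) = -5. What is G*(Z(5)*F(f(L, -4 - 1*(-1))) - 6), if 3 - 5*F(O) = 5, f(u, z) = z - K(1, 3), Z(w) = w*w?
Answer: -5104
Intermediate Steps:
Z(w) = w**2
L = 0 (L = 2*0 = 0)
f(u, z) = 5 + z (f(u, z) = z - 1*(-5) = z + 5 = 5 + z)
F(O) = -2/5 (F(O) = 3/5 - 1/5*5 = 3/5 - 1 = -2/5)
G = 319 (G = 129 + 190 = 319)
G*(Z(5)*F(f(L, -4 - 1*(-1))) - 6) = 319*(5**2*(-2/5) - 6) = 319*(25*(-2/5) - 6) = 319*(-10 - 6) = 319*(-16) = -5104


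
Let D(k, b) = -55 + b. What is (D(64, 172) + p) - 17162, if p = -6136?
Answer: -23181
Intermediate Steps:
(D(64, 172) + p) - 17162 = ((-55 + 172) - 6136) - 17162 = (117 - 6136) - 17162 = -6019 - 17162 = -23181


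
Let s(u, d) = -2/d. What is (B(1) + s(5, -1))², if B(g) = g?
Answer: 9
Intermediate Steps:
(B(1) + s(5, -1))² = (1 - 2/(-1))² = (1 - 2*(-1))² = (1 + 2)² = 3² = 9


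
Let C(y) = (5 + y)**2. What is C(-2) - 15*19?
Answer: -276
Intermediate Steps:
C(-2) - 15*19 = (5 - 2)**2 - 15*19 = 3**2 - 285 = 9 - 285 = -276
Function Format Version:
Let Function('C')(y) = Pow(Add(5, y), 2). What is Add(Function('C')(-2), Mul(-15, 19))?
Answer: -276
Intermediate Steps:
Add(Function('C')(-2), Mul(-15, 19)) = Add(Pow(Add(5, -2), 2), Mul(-15, 19)) = Add(Pow(3, 2), -285) = Add(9, -285) = -276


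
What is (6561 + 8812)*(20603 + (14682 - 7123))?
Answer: 432934426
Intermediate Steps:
(6561 + 8812)*(20603 + (14682 - 7123)) = 15373*(20603 + 7559) = 15373*28162 = 432934426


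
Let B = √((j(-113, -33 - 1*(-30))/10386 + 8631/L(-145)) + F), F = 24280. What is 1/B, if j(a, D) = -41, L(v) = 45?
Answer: 3*√7332633529130/1270820369 ≈ 0.0063924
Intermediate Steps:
B = √7332633529130/17310 (B = √((-41/10386 + 8631/45) + 24280) = √((-41*1/10386 + 8631*(1/45)) + 24280) = √((-41/10386 + 959/5) + 24280) = √(9959969/51930 + 24280) = √(1270820369/51930) = √7332633529130/17310 ≈ 156.43)
1/B = 1/(√7332633529130/17310) = 3*√7332633529130/1270820369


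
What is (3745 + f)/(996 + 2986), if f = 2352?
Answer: 6097/3982 ≈ 1.5311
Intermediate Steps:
(3745 + f)/(996 + 2986) = (3745 + 2352)/(996 + 2986) = 6097/3982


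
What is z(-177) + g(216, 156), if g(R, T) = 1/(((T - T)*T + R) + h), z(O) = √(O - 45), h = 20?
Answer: 1/236 + I*√222 ≈ 0.0042373 + 14.9*I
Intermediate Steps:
z(O) = √(-45 + O)
g(R, T) = 1/(20 + R) (g(R, T) = 1/(((T - T)*T + R) + 20) = 1/((0*T + R) + 20) = 1/((0 + R) + 20) = 1/(R + 20) = 1/(20 + R))
z(-177) + g(216, 156) = √(-45 - 177) + 1/(20 + 216) = √(-222) + 1/236 = I*√222 + 1/236 = 1/236 + I*√222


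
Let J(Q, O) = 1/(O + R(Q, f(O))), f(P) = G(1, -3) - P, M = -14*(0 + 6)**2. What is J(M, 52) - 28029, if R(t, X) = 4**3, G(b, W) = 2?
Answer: -3251363/116 ≈ -28029.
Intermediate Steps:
M = -504 (M = -14*6**2 = -14*36 = -504)
f(P) = 2 - P
R(t, X) = 64
J(Q, O) = 1/(64 + O) (J(Q, O) = 1/(O + 64) = 1/(64 + O))
J(M, 52) - 28029 = 1/(64 + 52) - 28029 = 1/116 - 28029 = -3251363/116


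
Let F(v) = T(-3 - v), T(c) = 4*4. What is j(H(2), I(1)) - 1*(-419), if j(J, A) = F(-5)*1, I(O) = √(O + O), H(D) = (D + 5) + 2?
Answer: 435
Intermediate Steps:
T(c) = 16
F(v) = 16
H(D) = 7 + D (H(D) = (5 + D) + 2 = 7 + D)
I(O) = √2*√O (I(O) = √(2*O) = √2*√O)
j(J, A) = 16 (j(J, A) = 16*1 = 16)
j(H(2), I(1)) - 1*(-419) = 16 - 1*(-419) = 16 + 419 = 435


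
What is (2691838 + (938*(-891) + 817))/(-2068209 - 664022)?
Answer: -1856897/2732231 ≈ -0.67963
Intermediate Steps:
(2691838 + (938*(-891) + 817))/(-2068209 - 664022) = (2691838 + (-835758 + 817))/(-2732231) = (2691838 - 834941)*(-1/2732231) = 1856897*(-1/2732231) = -1856897/2732231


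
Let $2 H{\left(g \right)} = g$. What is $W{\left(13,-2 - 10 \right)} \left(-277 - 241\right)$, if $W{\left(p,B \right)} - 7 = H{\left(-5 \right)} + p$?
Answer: $-9065$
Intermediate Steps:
$H{\left(g \right)} = \frac{g}{2}$
$W{\left(p,B \right)} = \frac{9}{2} + p$ ($W{\left(p,B \right)} = 7 + \left(\frac{1}{2} \left(-5\right) + p\right) = 7 + \left(- \frac{5}{2} + p\right) = \frac{9}{2} + p$)
$W{\left(13,-2 - 10 \right)} \left(-277 - 241\right) = \left(\frac{9}{2} + 13\right) \left(-277 - 241\right) = \frac{35}{2} \left(-518\right) = -9065$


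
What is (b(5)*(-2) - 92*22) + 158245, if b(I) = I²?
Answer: 156171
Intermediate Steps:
(b(5)*(-2) - 92*22) + 158245 = (5²*(-2) - 92*22) + 158245 = (25*(-2) - 2024) + 158245 = (-50 - 2024) + 158245 = -2074 + 158245 = 156171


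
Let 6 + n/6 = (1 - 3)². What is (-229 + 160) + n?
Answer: -81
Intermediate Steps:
n = -12 (n = -36 + 6*(1 - 3)² = -36 + 6*(-2)² = -36 + 6*4 = -36 + 24 = -12)
(-229 + 160) + n = (-229 + 160) - 12 = -69 - 12 = -81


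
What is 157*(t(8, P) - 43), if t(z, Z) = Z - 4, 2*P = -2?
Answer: -7536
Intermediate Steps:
P = -1 (P = (1/2)*(-2) = -1)
t(z, Z) = -4 + Z
157*(t(8, P) - 43) = 157*((-4 - 1) - 43) = 157*(-5 - 43) = 157*(-48) = -7536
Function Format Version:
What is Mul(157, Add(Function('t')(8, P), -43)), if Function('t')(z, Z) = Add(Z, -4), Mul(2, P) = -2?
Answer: -7536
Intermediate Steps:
P = -1 (P = Mul(Rational(1, 2), -2) = -1)
Function('t')(z, Z) = Add(-4, Z)
Mul(157, Add(Function('t')(8, P), -43)) = Mul(157, Add(Add(-4, -1), -43)) = Mul(157, Add(-5, -43)) = Mul(157, -48) = -7536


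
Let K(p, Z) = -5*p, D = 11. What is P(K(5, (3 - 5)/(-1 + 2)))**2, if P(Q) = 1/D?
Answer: 1/121 ≈ 0.0082645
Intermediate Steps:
P(Q) = 1/11
P(K(5, (3 - 5)/(-1 + 2)))**2 = (1/11)**2 = 1/121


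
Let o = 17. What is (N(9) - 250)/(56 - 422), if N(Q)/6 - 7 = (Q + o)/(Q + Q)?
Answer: 299/549 ≈ 0.54463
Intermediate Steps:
N(Q) = 42 + 3*(17 + Q)/Q (N(Q) = 42 + 6*((Q + 17)/(Q + Q)) = 42 + 6*((17 + Q)/((2*Q))) = 42 + 6*((17 + Q)*(1/(2*Q))) = 42 + 6*((17 + Q)/(2*Q)) = 42 + 3*(17 + Q)/Q)
(N(9) - 250)/(56 - 422) = ((45 + 51/9) - 250)/(56 - 422) = ((45 + 51*(1/9)) - 250)/(-366) = ((45 + 17/3) - 250)*(-1/366) = (152/3 - 250)*(-1/366) = -598/3*(-1/366) = 299/549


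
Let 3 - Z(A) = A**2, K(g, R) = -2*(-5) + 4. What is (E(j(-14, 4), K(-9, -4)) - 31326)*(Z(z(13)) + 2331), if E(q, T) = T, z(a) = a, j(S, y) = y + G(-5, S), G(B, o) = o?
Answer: -67790480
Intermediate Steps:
j(S, y) = S + y (j(S, y) = y + S = S + y)
K(g, R) = 14 (K(g, R) = 10 + 4 = 14)
Z(A) = 3 - A**2
(E(j(-14, 4), K(-9, -4)) - 31326)*(Z(z(13)) + 2331) = (14 - 31326)*((3 - 1*13**2) + 2331) = -31312*((3 - 1*169) + 2331) = -31312*((3 - 169) + 2331) = -31312*(-166 + 2331) = -31312*2165 = -67790480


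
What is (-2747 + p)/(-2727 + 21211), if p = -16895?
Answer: -9821/9242 ≈ -1.0626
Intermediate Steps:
(-2747 + p)/(-2727 + 21211) = (-2747 - 16895)/(-2727 + 21211) = -19642/18484 = -19642*1/18484 = -9821/9242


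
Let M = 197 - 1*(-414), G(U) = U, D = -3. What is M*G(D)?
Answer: -1833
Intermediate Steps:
M = 611 (M = 197 + 414 = 611)
M*G(D) = 611*(-3) = -1833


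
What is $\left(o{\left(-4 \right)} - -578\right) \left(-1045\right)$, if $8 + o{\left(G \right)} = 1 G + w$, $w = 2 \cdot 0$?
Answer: $-591470$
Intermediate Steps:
$w = 0$
$o{\left(G \right)} = -8 + G$ ($o{\left(G \right)} = -8 + \left(1 G + 0\right) = -8 + \left(G + 0\right) = -8 + G$)
$\left(o{\left(-4 \right)} - -578\right) \left(-1045\right) = \left(\left(-8 - 4\right) - -578\right) \left(-1045\right) = \left(-12 + \left(-13 + 591\right)\right) \left(-1045\right) = \left(-12 + 578\right) \left(-1045\right) = 566 \left(-1045\right) = -591470$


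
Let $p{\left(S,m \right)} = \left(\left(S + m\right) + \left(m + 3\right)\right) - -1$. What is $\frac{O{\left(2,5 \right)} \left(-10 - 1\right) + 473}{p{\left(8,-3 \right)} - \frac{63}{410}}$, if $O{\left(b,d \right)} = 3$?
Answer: $\frac{180400}{2397} \approx 75.261$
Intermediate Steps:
$p{\left(S,m \right)} = 4 + S + 2 m$ ($p{\left(S,m \right)} = \left(\left(S + m\right) + \left(3 + m\right)\right) + 1 = \left(3 + S + 2 m\right) + 1 = 4 + S + 2 m$)
$\frac{O{\left(2,5 \right)} \left(-10 - 1\right) + 473}{p{\left(8,-3 \right)} - \frac{63}{410}} = \frac{3 \left(-10 - 1\right) + 473}{\left(4 + 8 + 2 \left(-3\right)\right) - \frac{63}{410}} = \frac{3 \left(-11\right) + 473}{\left(4 + 8 - 6\right) - \frac{63}{410}} = \frac{-33 + 473}{6 - \frac{63}{410}} = \frac{440}{\frac{2397}{410}} = 440 \cdot \frac{410}{2397} = \frac{180400}{2397}$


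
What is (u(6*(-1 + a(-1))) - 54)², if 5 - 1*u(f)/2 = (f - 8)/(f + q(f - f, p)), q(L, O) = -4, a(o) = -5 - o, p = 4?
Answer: 617796/289 ≈ 2137.7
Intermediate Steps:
u(f) = 10 - 2*(-8 + f)/(-4 + f) (u(f) = 10 - 2*(f - 8)/(f - 4) = 10 - 2*(-8 + f)/(-4 + f))
(u(6*(-1 + a(-1))) - 54)² = (8*(-3 + 6*(-1 + (-5 - 1*(-1))))/(-4 + 6*(-1 + (-5 - 1*(-1)))) - 54)² = (8*(-3 + 6*(-1 + (-5 + 1)))/(-4 + 6*(-1 + (-5 + 1))) - 54)² = (8*(-3 + 6*(-1 - 4))/(-4 + 6*(-1 - 4)) - 54)² = (8*(-3 + 6*(-5))/(-4 + 6*(-5)) - 54)² = (8*(-3 - 30)/(-4 - 30) - 54)² = (8*(-33)/(-34) - 54)² = (8*(-1/34)*(-33) - 54)² = (132/17 - 54)² = (-786/17)² = 617796/289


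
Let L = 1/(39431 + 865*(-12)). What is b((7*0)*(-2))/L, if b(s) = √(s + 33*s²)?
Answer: 0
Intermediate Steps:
L = 1/29051 (L = 1/(39431 - 10380) = 1/29051 ≈ 3.4422e-5)
b((7*0)*(-2))/L = √(((7*0)*(-2))*(1 + 33*((7*0)*(-2))))/(1/29051) = √((0*(-2))*(1 + 33*(0*(-2))))*29051 = √(0*(1 + 33*0))*29051 = √(0*(1 + 0))*29051 = √(0*1)*29051 = √0*29051 = 0*29051 = 0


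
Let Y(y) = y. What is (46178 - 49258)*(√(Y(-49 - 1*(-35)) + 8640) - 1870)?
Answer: 5759600 - 3080*√8626 ≈ 5.4735e+6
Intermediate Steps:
(46178 - 49258)*(√(Y(-49 - 1*(-35)) + 8640) - 1870) = (46178 - 49258)*(√((-49 - 1*(-35)) + 8640) - 1870) = -3080*(√((-49 + 35) + 8640) - 1870) = -3080*(√(-14 + 8640) - 1870) = -3080*(√8626 - 1870) = -3080*(-1870 + √8626) = 5759600 - 3080*√8626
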